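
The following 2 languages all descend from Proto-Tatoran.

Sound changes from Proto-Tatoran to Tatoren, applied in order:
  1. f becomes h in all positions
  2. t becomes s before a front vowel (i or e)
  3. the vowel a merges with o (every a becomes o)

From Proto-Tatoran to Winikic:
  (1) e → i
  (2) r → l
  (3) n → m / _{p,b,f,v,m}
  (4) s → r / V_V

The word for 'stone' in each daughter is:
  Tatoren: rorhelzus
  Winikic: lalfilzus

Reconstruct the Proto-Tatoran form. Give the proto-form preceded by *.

Position 2: Tatoren has o, Winikic has a. Winikic preserves a here (none of its changes turn any other segment into a), so the proto-segment is *a.
Position 3: Tatoren has r, Winikic has l. Tatoren preserves r here (none of its changes turn any other segment into r), so the proto-segment is *r.
This points to *rarfelzus. Verify forward in each daughter:
Tatoren: start from *rarfelzus.
  rule 1 (unconditioned shift): rarfelzus → rarhelzus
  rule 2: no change — rarhelzus
  rule 3 (vowel merger): rarhelzus → rorhelzus
  ⇒ Tatoren rorhelzus
Winikic: start from *rarfelzus.
  rule 1 (vowel merger): rarfelzus → rarfilzus
  rule 2 (unconditioned shift): rarfilzus → lalfilzus
  rule 3: no change — lalfilzus
  rule 4: no change — lalfilzus
  ⇒ Winikic lalfilzus
No other proto-form is consistent with every reflex, so the reconstruction is *rarfelzus.

*rarfelzus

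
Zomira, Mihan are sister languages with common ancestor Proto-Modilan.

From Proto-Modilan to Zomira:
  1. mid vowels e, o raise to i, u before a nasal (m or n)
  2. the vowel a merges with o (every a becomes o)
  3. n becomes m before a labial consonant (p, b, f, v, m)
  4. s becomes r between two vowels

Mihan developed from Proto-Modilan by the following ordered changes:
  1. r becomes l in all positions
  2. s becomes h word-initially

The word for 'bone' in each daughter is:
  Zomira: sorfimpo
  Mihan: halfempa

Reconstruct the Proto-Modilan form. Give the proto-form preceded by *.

*sarfempa

Position 1: Zomira has s, Mihan has h. Zomira preserves s here (none of its changes turn any other segment into s), so the proto-segment is *s.
Position 8: Zomira has o, Mihan has a. Mihan preserves a here (none of its changes turn any other segment into a), so the proto-segment is *a.
Position 5: Zomira has i, Mihan has e. Mihan preserves e here (none of its changes turn any other segment into e), so the proto-segment is *e.
Continuing position by position gives *sarfempa; check it forward:
Zomira: start from *sarfempa.
  rule 1 (pre-nasal raising): sarfempa → sarfimpa
  rule 2 (vowel merger): sarfimpa → sorfimpo
  rule 3: no change — sorfimpo
  rule 4: no change — sorfimpo
  ⇒ Zomira sorfimpo
Mihan: *sarfempa
  sarfempa → salfempa   [unconditioned shift]
  salfempa → halfempa   [debuccalisation]
  giving Mihan halfempa.
*sarfempa is the unique common source.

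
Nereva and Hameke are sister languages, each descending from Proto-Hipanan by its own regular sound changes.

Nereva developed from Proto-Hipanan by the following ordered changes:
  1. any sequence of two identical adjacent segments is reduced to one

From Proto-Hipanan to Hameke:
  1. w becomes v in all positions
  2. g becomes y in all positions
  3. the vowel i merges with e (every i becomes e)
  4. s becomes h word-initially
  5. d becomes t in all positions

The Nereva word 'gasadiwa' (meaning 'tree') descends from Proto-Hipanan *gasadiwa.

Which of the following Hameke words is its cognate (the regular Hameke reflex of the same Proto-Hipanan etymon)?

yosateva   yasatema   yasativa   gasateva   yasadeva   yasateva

yasateva

Hameke: *gasadiwa > gasadiva > yasadiva > yasadeva > yasateva  (by unconditioned shift, unconditioned shift, vowel merger, unconditioned shift)
Among the options, 'yasateva' alone shows every Hameke change applied in order.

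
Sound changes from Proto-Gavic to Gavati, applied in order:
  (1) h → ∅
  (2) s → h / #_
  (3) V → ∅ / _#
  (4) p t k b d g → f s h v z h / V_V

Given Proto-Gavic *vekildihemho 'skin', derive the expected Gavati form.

vehildiem

Gavati: start from *vekildihemho.
  rule 1 (h-loss): vekildihemho → vekildiemo
  rule 2: no change — vekildiemo
  rule 3 (apocope): vekildiemo → vekildiem
  rule 4 (intervocalic lenition): vekildiem → vehildiem
  ⇒ Gavati vehildiem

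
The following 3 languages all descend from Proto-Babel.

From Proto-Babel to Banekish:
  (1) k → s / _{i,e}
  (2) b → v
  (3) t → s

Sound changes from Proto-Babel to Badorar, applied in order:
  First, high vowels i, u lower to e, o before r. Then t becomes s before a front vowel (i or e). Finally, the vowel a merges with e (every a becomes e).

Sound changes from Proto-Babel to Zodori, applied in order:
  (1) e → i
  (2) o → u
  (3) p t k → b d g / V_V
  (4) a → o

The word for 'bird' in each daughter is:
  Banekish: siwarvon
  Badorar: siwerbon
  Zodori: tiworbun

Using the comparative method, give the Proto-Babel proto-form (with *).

*tiwarbon

Position 1: Banekish has s, Badorar has s, Zodori has t. Zodori preserves t here (none of its changes turn any other segment into t), so the proto-segment is *t.
Position 7: Banekish has o, Badorar has o, Zodori has u. Banekish preserves o here (none of its changes turn any other segment into o), so the proto-segment is *o.
Verify the candidate proto-form against each daughter:
Banekish: *tiwarbon
  tiwarbon (rule 1 does not apply)
  tiwarbon → tiwarvon   [unconditioned shift]
  tiwarvon → siwarvon   [unconditioned shift]
  giving Banekish siwarvon.
Badorar: start from *tiwarbon.
  rule 1: no change — tiwarbon
  rule 2 (palatalisation): tiwarbon → siwarbon
  rule 3 (vowel merger): siwarbon → siwerbon
  ⇒ Badorar siwerbon
Zodori: *tiwarbon
  tiwarbon (rule 1 does not apply)
  tiwarbon → tiwarbun   [vowel merger]
  tiwarbun (rule 3 does not apply)
  tiwarbun → tiworbun   [vowel merger]
  giving Zodori tiworbun.
*tiwarbon is the unique common source.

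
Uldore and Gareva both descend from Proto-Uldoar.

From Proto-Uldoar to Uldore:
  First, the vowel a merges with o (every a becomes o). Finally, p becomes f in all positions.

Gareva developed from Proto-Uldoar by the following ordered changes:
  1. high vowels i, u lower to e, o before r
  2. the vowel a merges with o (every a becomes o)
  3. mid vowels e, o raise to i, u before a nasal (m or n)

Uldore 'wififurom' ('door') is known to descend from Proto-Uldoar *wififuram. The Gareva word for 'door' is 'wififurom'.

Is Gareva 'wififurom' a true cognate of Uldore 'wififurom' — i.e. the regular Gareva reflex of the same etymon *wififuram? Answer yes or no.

Derive the expected Gareva reflex of *wififuram:
Gareva: *wififuram > wififoram > wififorom > wififorum  (by pre-rhotic lowering, vowel merger, pre-nasal raising)
The regular Gareva reflex would be 'wififorum', but the attested form is 'wififurom'. The correspondence is irregular, so they are not cognates (the Gareva form has a different source).

no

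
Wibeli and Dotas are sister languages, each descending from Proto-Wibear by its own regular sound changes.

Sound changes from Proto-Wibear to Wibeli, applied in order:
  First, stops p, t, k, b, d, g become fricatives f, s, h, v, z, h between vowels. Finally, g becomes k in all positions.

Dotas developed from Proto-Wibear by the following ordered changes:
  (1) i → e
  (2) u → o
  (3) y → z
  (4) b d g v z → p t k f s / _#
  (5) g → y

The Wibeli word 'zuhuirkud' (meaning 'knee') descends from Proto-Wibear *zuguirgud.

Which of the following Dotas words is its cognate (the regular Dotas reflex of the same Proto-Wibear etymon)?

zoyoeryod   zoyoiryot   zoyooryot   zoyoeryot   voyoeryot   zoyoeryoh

Dotas: start from *zuguirgud.
  rule 1 (vowel merger): zuguirgud → zuguergud
  rule 2 (vowel merger): zuguergud → zogoergod
  rule 3: no change — zogoergod
  rule 4 (final devoicing): zogoergod → zogoergot
  rule 5 (unconditioned shift): zogoergot → zoyoeryot
  ⇒ Dotas zoyoeryot

zoyoeryot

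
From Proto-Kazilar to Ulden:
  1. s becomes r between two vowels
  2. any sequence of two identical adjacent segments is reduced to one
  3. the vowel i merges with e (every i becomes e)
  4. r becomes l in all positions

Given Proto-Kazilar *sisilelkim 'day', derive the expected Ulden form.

selelelkem

Ulden: *sisilelkim
  sisilelkim → sirilelkim   [rhotacism]
  sirilelkim (rule 2 does not apply)
  sirilelkim → serelelkem   [vowel merger]
  serelelkem → selelelkem   [unconditioned shift]
  giving Ulden selelelkem.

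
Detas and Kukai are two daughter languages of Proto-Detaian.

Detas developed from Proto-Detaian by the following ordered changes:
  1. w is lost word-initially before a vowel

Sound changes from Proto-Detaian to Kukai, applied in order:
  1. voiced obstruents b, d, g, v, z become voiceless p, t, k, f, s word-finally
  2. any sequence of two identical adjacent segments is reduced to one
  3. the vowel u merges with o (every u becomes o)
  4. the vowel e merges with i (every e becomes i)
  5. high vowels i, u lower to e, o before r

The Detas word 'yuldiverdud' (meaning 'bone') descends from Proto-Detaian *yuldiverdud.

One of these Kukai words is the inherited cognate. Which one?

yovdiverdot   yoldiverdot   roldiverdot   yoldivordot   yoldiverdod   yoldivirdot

yoldiverdot

Kukai: start from *yuldiverdud.
  rule 1 (final devoicing): yuldiverdud → yuldiverdut
  rule 2: no change — yuldiverdut
  rule 3 (vowel merger): yuldiverdut → yoldiverdot
  rule 4 (vowel merger): yoldiverdot → yoldivirdot
  rule 5 (pre-rhotic lowering): yoldivirdot → yoldiverdot
  ⇒ Kukai yoldiverdot
Only 'yoldiverdot' matches the regular Kukai development of *yuldiverdud.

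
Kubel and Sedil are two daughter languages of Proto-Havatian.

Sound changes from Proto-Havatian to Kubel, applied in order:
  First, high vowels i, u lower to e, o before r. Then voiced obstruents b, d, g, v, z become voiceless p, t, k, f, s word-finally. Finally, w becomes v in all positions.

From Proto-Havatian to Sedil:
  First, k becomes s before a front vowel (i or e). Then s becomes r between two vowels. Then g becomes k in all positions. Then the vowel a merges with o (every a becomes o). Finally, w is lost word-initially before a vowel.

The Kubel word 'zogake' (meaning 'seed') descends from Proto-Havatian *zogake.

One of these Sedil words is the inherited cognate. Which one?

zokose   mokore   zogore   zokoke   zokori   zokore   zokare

zokore

Sedil: *zogake > zogase > zogare > zokare > zokore  (by palatalisation, rhotacism, unconditioned shift, vowel merger)
Among the options, 'zokore' alone shows every Sedil change applied in order.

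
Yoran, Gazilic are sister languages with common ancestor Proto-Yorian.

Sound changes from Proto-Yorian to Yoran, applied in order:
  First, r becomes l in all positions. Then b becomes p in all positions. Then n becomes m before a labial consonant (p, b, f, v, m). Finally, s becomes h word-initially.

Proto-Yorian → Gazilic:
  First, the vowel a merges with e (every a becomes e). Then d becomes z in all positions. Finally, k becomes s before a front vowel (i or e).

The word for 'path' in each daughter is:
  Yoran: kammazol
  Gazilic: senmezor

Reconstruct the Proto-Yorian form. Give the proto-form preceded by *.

*kanmazor

Position 2: Yoran has a, Gazilic has e. Yoran preserves a here (none of its changes turn any other segment into a), so the proto-segment is *a.
Position 8: Yoran has l, Gazilic has r. Gazilic preserves r here (none of its changes turn any other segment into r), so the proto-segment is *r.
Position 1: Yoran has k, Gazilic has s. Yoran preserves k here (none of its changes turn any other segment into k), so the proto-segment is *k.
Continuing position by position gives *kanmazor; check it forward:
Yoran: start from *kanmazor.
  rule 1 (unconditioned shift): kanmazor → kanmazol
  rule 2: no change — kanmazol
  rule 3 (nasal place assimilation): kanmazol → kammazol
  rule 4: no change — kammazol
  ⇒ Yoran kammazol
Gazilic: start from *kanmazor.
  rule 1 (vowel merger): kanmazor → kenmezor
  rule 2: no change — kenmezor
  rule 3 (palatalisation): kenmezor → senmezor
  ⇒ Gazilic senmezor
Only *kanmazor yields all of Yoran kammazol, Gazilic senmezor.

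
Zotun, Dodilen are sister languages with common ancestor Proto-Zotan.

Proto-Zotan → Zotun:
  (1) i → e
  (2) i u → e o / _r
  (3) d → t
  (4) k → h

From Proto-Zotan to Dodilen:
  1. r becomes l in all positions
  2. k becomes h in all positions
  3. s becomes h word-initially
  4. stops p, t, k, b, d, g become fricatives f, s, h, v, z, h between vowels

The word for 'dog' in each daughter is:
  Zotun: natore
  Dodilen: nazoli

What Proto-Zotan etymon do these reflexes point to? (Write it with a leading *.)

*nadori

Position 5: Zotun has r, Dodilen has l. Zotun preserves r here (none of its changes turn any other segment into r), so the proto-segment is *r.
Position 6: Zotun has e, Dodilen has i. Dodilen preserves i here (none of its changes turn any other segment into i), so the proto-segment is *i.
Position 3: Zotun has t, Dodilen has z. Taking the neighbouring segments as reconstructed: Zotun t could go back to *t or *d; Dodilen z could go back to *d or *z — the one source consistent with every daughter is *d.
Verify the candidate proto-form against each daughter:
Zotun: start from *nadori.
  rule 1 (vowel merger): nadori → nadore
  rule 2: no change — nadore
  rule 3 (unconditioned shift): nadore → natore
  rule 4: no change — natore
  ⇒ Zotun natore
Dodilen: start from *nadori.
  rule 1 (unconditioned shift): nadori → nadoli
  rule 2: no change — nadoli
  rule 3: no change — nadoli
  rule 4 (intervocalic lenition): nadoli → nazoli
  ⇒ Dodilen nazoli
No other proto-form is consistent with every reflex, so the reconstruction is *nadori.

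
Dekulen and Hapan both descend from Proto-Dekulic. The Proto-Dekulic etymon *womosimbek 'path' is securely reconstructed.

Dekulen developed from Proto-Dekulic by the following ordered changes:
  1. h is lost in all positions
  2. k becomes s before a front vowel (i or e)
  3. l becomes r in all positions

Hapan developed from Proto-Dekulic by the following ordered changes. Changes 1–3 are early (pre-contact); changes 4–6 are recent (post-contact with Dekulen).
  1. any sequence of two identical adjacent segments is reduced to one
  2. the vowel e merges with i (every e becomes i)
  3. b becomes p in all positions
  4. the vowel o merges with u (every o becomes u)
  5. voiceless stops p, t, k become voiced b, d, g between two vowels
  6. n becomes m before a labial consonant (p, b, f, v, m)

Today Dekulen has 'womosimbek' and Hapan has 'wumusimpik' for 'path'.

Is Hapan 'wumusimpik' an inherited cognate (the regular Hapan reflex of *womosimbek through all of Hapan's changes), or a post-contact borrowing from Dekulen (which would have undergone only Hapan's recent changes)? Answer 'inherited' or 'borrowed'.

If inherited, *womosimbek would pass through all of Hapan's changes:
Hapan: start from *womosimbek.
  rule 1: no change — womosimbek
  rule 2 (vowel merger): womosimbek → womosimbik
  rule 3 (unconditioned shift): womosimbik → womosimpik
  rule 4 (vowel merger): womosimpik → wumusimpik
  rule 5: no change — wumusimpik
  rule 6: no change — wumusimpik
  ⇒ Hapan wumusimpik
If borrowed from Dekulen 'womosimbek' after the early changes, it would undergo only the recent ones:
  rule 4 (vowel merger): womosimbek → wumusimbek
  rule 5 (intervocalic voicing): no change (wumusimbek)
  rule 6 (nasal place assimilation): no change (wumusimbek)
  ⇒ as a loan: wumusimbek
Hapan 'wumusimpik' matches the inherited outcome exactly, so it is an inherited cognate, not a loan.

inherited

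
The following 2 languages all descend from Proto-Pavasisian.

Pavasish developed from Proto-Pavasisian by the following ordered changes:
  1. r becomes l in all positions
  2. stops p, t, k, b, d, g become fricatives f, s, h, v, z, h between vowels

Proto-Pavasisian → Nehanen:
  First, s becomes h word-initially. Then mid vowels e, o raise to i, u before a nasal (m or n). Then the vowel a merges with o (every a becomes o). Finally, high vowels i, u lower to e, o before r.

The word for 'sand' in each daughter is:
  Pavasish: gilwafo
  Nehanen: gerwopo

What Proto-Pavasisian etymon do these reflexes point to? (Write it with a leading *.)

Position 3: Pavasish has l, Nehanen has r. Nehanen preserves r here (none of its changes turn any other segment into r), so the proto-segment is *r.
Position 6: Pavasish has f, Nehanen has p. Nehanen preserves p here (none of its changes turn any other segment into p), so the proto-segment is *p.
Verify the candidate proto-form against each daughter:
Pavasish: start from *girwapo.
  rule 1 (unconditioned shift): girwapo → gilwapo
  rule 2 (intervocalic lenition): gilwapo → gilwafo
  ⇒ Pavasish gilwafo
Nehanen: *girwapo
  girwapo (rule 1 does not apply)
  girwapo (rule 2 does not apply)
  girwapo → girwopo   [vowel merger]
  girwopo → gerwopo   [pre-rhotic lowering]
  giving Nehanen gerwopo.
No other proto-form is consistent with every reflex, so the reconstruction is *girwapo.

*girwapo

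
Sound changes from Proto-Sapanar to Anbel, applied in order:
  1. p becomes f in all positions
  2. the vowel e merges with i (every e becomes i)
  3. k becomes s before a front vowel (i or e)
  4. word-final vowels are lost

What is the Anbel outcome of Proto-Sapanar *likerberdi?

Anbel: *likerberdi
  likerberdi (rule 1 does not apply)
  likerberdi → likirbirdi   [vowel merger]
  likirbirdi → lisirbirdi   [palatalisation]
  lisirbirdi → lisirbird   [apocope]
  giving Anbel lisirbird.

lisirbird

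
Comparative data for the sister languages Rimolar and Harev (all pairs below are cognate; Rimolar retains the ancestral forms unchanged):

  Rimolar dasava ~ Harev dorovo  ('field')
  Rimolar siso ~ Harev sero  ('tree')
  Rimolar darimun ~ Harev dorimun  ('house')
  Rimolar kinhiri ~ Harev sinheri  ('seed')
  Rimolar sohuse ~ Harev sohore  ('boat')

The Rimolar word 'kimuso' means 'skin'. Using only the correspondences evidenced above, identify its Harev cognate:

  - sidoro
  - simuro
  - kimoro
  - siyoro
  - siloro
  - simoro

kinhiri ~ sinheri — Rimolar k corresponds to Harev s word-initially before a front vowel.
sohuse ~ sohore — Rimolar u corresponds to Harev o after a consonant, before a consonant other than r, m, n, p, b, f, v.
siso ~ sero — Rimolar s corresponds to Harev r between vowels (before a back vowel).
Applying these to Rimolar 'kimuso':
  kimuso → simuso   (k→s word-initially before a front vowel)
  simuso → simoso   (u→o after a consonant, before a consonant other than r, m, n, p, b, f, v)
  simoso → simoro   (s→r between vowels (before a back vowel))
So the Harev cognate is 'simoro'.

simoro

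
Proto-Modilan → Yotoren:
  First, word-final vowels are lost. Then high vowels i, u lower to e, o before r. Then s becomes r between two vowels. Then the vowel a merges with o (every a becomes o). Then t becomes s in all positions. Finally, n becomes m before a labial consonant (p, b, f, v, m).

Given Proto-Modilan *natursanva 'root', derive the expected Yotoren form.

Yotoren: *natursanva > natursanv > natorsanv > notorsonv > nosorsonv > nosorsomv  (by apocope, pre-rhotic lowering, vowel merger, unconditioned shift, nasal place assimilation)

nosorsomv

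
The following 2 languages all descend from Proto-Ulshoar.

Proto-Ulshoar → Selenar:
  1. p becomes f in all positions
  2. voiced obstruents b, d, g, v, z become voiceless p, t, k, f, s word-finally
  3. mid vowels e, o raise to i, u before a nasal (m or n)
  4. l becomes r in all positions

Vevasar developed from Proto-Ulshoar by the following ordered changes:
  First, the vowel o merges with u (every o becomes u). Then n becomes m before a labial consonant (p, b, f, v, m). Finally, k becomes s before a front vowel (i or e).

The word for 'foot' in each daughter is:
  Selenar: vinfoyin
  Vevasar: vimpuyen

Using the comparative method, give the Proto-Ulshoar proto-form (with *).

Position 7: Selenar has i, Vevasar has e. Vevasar preserves e here (none of its changes turn any other segment into e), so the proto-segment is *e.
Position 5: Selenar has o, Vevasar has u. Selenar preserves o here (none of its changes turn any other segment into o), so the proto-segment is *o.
Position 4: Selenar has f, Vevasar has p. Vevasar preserves p here (none of its changes turn any other segment into p), so the proto-segment is *p.
Verify the candidate proto-form against each daughter:
Selenar: *vinpoyen > vinfoyen > vinfoyin  (by unconditioned shift, pre-nasal raising)
Vevasar: *vinpoyen
  vinpoyen → vinpuyen   [vowel merger]
  vinpuyen → vimpuyen   [nasal place assimilation]
  vimpuyen (rule 3 does not apply)
  giving Vevasar vimpuyen.
*vinpoyen is the unique common source.

*vinpoyen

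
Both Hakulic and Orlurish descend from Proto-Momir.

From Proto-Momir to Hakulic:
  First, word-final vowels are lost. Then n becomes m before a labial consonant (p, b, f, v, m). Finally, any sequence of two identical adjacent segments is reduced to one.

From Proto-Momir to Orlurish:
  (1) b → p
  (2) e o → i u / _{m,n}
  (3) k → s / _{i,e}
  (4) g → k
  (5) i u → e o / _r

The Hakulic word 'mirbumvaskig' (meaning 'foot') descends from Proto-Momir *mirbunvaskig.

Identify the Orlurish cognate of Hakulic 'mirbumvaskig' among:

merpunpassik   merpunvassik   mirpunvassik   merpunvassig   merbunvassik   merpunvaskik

merpunvassik

Orlurish: *mirbunvaskig > mirpunvaskig > mirpunvassig > mirpunvassik > merpunvassik  (by unconditioned shift, palatalisation, unconditioned shift, pre-rhotic lowering)
Only 'merpunvassik' matches the regular Orlurish development of *mirbunvaskig.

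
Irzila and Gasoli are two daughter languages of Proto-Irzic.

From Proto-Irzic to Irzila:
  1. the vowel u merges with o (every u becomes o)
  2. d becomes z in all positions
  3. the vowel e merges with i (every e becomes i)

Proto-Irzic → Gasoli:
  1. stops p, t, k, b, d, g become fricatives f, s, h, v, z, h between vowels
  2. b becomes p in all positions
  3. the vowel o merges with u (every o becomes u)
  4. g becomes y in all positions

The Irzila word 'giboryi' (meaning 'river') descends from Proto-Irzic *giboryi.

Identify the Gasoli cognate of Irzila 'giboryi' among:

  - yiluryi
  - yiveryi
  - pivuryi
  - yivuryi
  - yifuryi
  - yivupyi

Gasoli: start from *giboryi.
  rule 1 (intervocalic lenition): giboryi → givoryi
  rule 2: no change — givoryi
  rule 3 (vowel merger): givoryi → givuryi
  rule 4 (unconditioned shift): givuryi → yivuryi
  ⇒ Gasoli yivuryi
Among the options, 'yivuryi' alone shows every Gasoli change applied in order.

yivuryi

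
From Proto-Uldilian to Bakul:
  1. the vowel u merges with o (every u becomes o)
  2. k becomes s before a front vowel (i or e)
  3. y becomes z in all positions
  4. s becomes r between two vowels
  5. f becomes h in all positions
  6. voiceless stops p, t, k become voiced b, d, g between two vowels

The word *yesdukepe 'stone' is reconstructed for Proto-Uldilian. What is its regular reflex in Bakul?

Bakul: start from *yesdukepe.
  rule 1 (vowel merger): yesdukepe → yesdokepe
  rule 2 (palatalisation): yesdokepe → yesdosepe
  rule 3 (unconditioned shift): yesdosepe → zesdosepe
  rule 4 (rhotacism): zesdosepe → zesdorepe
  rule 5: no change — zesdorepe
  rule 6 (intervocalic voicing): zesdorepe → zesdorebe
  ⇒ Bakul zesdorebe

zesdorebe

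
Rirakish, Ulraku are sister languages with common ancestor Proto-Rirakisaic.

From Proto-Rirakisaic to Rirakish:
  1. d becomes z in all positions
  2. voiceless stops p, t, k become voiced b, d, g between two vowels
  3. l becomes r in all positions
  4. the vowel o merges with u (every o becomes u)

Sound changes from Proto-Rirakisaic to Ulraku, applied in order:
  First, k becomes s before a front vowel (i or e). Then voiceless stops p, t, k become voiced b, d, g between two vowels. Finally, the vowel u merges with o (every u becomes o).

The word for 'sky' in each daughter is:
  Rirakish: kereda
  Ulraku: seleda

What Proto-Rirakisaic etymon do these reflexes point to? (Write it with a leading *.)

Position 3: Rirakish has r, Ulraku has l. Ulraku preserves l here (none of its changes turn any other segment into l), so the proto-segment is *l.
Position 1: Rirakish has k, Ulraku has s. Rirakish preserves k here (none of its changes turn any other segment into k), so the proto-segment is *k.
Position 5: Rirakish has d, Ulraku has d. In Rirakish, d can only continue *t, so the proto-segment is *t.
This points to *keleta. Verify forward in each daughter:
Rirakish: *keleta
  keleta (rule 1 does not apply)
  keleta → keleda   [intervocalic voicing]
  keleda → kereda   [unconditioned shift]
  kereda (rule 4 does not apply)
  giving Rirakish kereda.
Ulraku: start from *keleta.
  rule 1 (palatalisation): keleta → seleta
  rule 2 (intervocalic voicing): seleta → seleda
  rule 3: no change — seleda
  ⇒ Ulraku seleda
No other proto-form is consistent with every reflex, so the reconstruction is *keleta.

*keleta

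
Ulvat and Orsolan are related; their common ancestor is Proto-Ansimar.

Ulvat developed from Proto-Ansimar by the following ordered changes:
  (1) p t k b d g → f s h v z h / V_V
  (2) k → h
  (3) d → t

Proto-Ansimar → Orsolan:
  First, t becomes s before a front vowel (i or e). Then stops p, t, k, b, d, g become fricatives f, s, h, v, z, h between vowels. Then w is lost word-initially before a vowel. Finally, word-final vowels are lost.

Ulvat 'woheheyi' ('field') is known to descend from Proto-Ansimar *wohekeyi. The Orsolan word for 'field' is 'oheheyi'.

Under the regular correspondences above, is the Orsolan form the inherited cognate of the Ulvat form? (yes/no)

Derive the expected Orsolan reflex of *wohekeyi:
Orsolan: *wohekeyi > woheheyi > oheheyi > ohehey  (by intervocalic lenition, glide loss, apocope)
The regular Orsolan reflex would be 'ohehey', but the attested form is 'oheheyi'. The correspondence is irregular, so they are not cognates (the Orsolan form has a different source).

no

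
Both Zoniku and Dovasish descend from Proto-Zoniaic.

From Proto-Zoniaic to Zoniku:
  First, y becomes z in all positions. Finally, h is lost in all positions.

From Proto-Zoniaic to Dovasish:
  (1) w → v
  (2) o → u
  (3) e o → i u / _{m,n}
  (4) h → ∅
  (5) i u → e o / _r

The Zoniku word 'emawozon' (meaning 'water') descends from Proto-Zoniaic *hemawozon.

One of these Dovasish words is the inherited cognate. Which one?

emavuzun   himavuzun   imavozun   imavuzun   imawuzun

Dovasish: start from *hemawozon.
  rule 1 (unconditioned shift): hemawozon → hemavozon
  rule 2 (vowel merger): hemavozon → hemavuzun
  rule 3 (pre-nasal raising): hemavuzun → himavuzun
  rule 4 (h-loss): himavuzun → imavuzun
  rule 5: no change — imavuzun
  ⇒ Dovasish imavuzun
Among the options, 'imavuzun' alone shows every Dovasish change applied in order.

imavuzun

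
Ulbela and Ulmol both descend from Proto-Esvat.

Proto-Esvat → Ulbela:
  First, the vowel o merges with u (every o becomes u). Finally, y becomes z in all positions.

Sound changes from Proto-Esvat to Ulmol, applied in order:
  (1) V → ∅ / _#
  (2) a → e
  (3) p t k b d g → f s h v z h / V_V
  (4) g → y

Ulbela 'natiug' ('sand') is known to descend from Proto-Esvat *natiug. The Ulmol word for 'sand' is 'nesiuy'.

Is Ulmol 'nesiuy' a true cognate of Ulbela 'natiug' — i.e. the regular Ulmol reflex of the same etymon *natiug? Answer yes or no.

yes

Derive the expected Ulmol reflex of *natiug:
Ulmol: *natiug
  natiug (rule 1 does not apply)
  natiug → netiug   [vowel merger]
  netiug → nesiug   [intervocalic lenition]
  nesiug → nesiuy   [unconditioned shift]
  giving Ulmol nesiuy.
Ulmol 'nesiuy' matches the regular reflex exactly, so the pair is cognate.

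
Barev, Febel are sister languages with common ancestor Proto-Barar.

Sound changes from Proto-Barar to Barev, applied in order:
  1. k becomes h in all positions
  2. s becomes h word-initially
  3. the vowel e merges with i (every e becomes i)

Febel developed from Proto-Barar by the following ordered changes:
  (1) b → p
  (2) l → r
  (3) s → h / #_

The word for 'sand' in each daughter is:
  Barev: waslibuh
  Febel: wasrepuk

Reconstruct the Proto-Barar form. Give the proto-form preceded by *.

*waslebuk

Position 5: Barev has i, Febel has e. Febel preserves e here (none of its changes turn any other segment into e), so the proto-segment is *e.
Position 6: Barev has b, Febel has p. Barev preserves b here (none of its changes turn any other segment into b), so the proto-segment is *b.
Position 4: Barev has l, Febel has r. Barev preserves l here (none of its changes turn any other segment into l), so the proto-segment is *l.
This points to *waslebuk. Verify forward in each daughter:
Barev: *waslebuk
  waslebuk → waslebuh   [unconditioned shift]
  waslebuh (rule 2 does not apply)
  waslebuh → waslibuh   [vowel merger]
  giving Barev waslibuh.
Febel: *waslebuk > waslepuk > wasrepuk  (by unconditioned shift, unconditioned shift)
No other proto-form is consistent with every reflex, so the reconstruction is *waslebuk.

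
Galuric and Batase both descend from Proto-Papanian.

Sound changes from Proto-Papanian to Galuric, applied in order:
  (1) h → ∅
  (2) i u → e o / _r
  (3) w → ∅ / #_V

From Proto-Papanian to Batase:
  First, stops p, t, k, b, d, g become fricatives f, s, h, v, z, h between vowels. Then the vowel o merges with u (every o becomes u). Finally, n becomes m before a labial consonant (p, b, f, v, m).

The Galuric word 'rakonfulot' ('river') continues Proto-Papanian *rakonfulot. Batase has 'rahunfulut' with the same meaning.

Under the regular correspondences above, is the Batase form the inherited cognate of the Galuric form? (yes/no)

Derive the expected Batase reflex of *rakonfulot:
Batase: *rakonfulot
  rakonfulot → rahonfulot   [intervocalic lenition]
  rahonfulot → rahunfulut   [vowel merger]
  rahunfulut → rahumfulut   [nasal place assimilation]
  giving Batase rahumfulut.
The regular Batase reflex would be 'rahumfulut', but the attested form is 'rahunfulut'. The correspondence is irregular, so they are not cognates (the Batase form has a different source).

no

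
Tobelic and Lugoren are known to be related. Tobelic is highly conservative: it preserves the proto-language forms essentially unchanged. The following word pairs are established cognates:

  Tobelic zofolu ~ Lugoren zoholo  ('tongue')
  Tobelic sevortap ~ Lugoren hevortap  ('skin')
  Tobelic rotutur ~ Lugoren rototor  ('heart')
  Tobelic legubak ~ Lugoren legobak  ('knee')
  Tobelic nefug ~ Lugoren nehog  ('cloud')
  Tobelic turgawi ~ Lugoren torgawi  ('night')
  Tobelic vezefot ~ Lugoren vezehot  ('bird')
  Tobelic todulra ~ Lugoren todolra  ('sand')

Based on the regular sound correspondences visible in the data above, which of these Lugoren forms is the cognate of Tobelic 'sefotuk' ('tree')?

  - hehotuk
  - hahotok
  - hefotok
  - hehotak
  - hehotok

sevortap ~ hevortap — Tobelic s corresponds to Lugoren h word-initially before a front vowel.
zofolu ~ zoholo, vezefot ~ vezehot — Tobelic f corresponds to Lugoren h between vowels (before a back vowel).
rotutur ~ rototor, nefug ~ nehog — Tobelic u corresponds to Lugoren o after a consonant, before a consonant other than r, m, n, p, b, f, v.
Applying these to Tobelic 'sefotuk':
  sefotuk → hefotuk   (s→h word-initially before a front vowel)
  hefotuk → hehotuk   (f→h between vowels (before a back vowel))
  hehotuk → hehotok   (u→o after a consonant, before a consonant other than r, m, n, p, b, f, v)
So the Lugoren cognate is 'hehotok'.

hehotok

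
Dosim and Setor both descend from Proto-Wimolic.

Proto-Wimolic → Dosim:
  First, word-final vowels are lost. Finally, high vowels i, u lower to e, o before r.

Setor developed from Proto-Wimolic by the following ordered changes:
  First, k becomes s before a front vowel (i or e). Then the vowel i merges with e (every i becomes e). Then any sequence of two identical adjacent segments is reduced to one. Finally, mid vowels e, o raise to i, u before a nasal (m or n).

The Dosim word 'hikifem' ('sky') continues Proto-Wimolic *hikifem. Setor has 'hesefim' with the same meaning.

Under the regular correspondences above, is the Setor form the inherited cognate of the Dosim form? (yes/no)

Derive the expected Setor reflex of *hikifem:
Setor: *hikifem
  hikifem → hisifem   [palatalisation]
  hisifem → hesefem   [vowel merger]
  hesefem (rule 3 does not apply)
  hesefem → hesefim   [pre-nasal raising]
  giving Setor hesefim.
Setor 'hesefim' matches the regular reflex exactly, so the pair is cognate.

yes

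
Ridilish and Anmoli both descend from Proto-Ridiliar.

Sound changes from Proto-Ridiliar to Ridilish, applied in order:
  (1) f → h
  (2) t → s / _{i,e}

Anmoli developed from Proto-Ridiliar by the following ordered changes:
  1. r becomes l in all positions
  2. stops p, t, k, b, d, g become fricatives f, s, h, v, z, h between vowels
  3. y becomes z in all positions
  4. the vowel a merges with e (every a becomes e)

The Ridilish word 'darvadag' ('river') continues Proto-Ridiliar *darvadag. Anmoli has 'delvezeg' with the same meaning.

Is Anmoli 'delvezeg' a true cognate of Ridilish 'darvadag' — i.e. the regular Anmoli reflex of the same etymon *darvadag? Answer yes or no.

Derive the expected Anmoli reflex of *darvadag:
Anmoli: *darvadag
  darvadag → dalvadag   [unconditioned shift]
  dalvadag → dalvazag   [intervocalic lenition]
  dalvazag (rule 3 does not apply)
  dalvazag → delvezeg   [vowel merger]
  giving Anmoli delvezeg.
Anmoli 'delvezeg' matches the regular reflex exactly, so the pair is cognate.

yes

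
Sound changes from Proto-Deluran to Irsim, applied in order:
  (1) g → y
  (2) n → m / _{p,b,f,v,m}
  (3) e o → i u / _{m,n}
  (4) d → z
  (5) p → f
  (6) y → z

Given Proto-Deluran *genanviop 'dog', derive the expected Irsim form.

Irsim: *genanviop > yenanviop > yenamviop > yinamviop > yinamviof > zinamviof  (by unconditioned shift, nasal place assimilation, pre-nasal raising, unconditioned shift, unconditioned shift)

zinamviof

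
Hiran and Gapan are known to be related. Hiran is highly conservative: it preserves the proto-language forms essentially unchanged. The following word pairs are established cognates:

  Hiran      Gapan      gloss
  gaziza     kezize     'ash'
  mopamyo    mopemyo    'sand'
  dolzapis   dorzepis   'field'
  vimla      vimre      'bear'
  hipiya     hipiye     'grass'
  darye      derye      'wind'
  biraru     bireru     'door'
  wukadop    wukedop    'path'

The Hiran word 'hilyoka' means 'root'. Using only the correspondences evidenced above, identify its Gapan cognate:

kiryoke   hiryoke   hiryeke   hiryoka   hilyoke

dolzapis ~ dorzepis — Hiran l corresponds to Gapan r after a vowel, before a consonant other than r, m, n, p, b, f, v.
gaziza ~ kezize, vimla ~ vimre — Hiran a corresponds to Gapan e word-finally.
Applying these to Hiran 'hilyoka':
  hilyoka → hiryoka   (l→r after a vowel, before a consonant other than r, m, n, p, b, f, v)
  hiryoka → hiryoke   (a→e word-finally)
So the Gapan cognate is 'hiryoke'.

hiryoke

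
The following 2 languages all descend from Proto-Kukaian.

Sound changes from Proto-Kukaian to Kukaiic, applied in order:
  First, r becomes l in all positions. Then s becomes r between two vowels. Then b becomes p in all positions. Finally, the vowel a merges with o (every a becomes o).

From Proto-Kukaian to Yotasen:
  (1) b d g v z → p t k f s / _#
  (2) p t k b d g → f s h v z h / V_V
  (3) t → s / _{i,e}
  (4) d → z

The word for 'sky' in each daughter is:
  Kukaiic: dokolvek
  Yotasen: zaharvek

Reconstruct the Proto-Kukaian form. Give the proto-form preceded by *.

Position 4: Kukaiic has o, Yotasen has a. Yotasen preserves a here (none of its changes turn any other segment into a), so the proto-segment is *a.
Position 3: Kukaiic has k, Yotasen has h. Kukaiic preserves k here (none of its changes turn any other segment into k), so the proto-segment is *k.
Position 2: Kukaiic has o, Yotasen has a. Yotasen preserves a here (none of its changes turn any other segment into a), so the proto-segment is *a.
Continuing position by position gives *dakarvek; check it forward:
Kukaiic: *dakarvek
  dakarvek → dakalvek   [unconditioned shift]
  dakalvek (rule 2 does not apply)
  dakalvek (rule 3 does not apply)
  dakalvek → dokolvek   [vowel merger]
  giving Kukaiic dokolvek.
Yotasen: *dakarvek > daharvek > zaharvek  (by intervocalic lenition, unconditioned shift)
Only *dakarvek yields all of Kukaiic dokolvek, Yotasen zaharvek.

*dakarvek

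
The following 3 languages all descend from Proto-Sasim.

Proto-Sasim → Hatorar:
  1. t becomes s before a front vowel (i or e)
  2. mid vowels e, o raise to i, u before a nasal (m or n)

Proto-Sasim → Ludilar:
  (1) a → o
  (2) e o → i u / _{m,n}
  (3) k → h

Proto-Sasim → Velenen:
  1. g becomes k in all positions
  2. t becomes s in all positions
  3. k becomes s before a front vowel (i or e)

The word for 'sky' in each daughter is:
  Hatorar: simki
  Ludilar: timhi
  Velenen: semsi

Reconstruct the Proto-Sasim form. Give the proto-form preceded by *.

Position 4: Hatorar has k, Ludilar has h, Velenen has s. Hatorar preserves k here (none of its changes turn any other segment into k), so the proto-segment is *k.
Position 2: Hatorar has i, Ludilar has i, Velenen has e. Velenen preserves e here (none of its changes turn any other segment into e), so the proto-segment is *e.
Position 1: Hatorar has s, Ludilar has t, Velenen has s. Ludilar preserves t here (none of its changes turn any other segment into t), so the proto-segment is *t.
Continuing position by position gives *temki; check it forward:
Hatorar: *temki > semki > simki  (by palatalisation, pre-nasal raising)
Ludilar: *temki > timki > timhi  (by pre-nasal raising, unconditioned shift)
Velenen: *temki
  temki (rule 1 does not apply)
  temki → semki   [unconditioned shift]
  semki → semsi   [palatalisation]
  giving Velenen semsi.
*temki is the unique common source.

*temki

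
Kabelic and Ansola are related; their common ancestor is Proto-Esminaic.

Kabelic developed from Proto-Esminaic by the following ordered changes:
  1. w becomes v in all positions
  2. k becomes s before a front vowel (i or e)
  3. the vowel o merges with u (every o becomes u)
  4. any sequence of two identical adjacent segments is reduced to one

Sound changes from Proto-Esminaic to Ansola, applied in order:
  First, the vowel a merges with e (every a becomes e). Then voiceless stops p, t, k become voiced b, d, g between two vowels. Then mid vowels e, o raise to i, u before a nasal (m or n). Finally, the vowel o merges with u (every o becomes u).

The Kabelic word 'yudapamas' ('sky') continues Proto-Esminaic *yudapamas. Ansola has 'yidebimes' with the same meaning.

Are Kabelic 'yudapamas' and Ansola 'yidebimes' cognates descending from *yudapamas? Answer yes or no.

Derive the expected Ansola reflex of *yudapamas:
Ansola: *yudapamas
  yudapamas → yudepemes   [vowel merger]
  yudepemes → yudebemes   [intervocalic voicing]
  yudebemes → yudebimes   [pre-nasal raising]
  yudebimes (rule 4 does not apply)
  giving Ansola yudebimes.
The regular Ansola reflex would be 'yudebimes', but the attested form is 'yidebimes'. The correspondence is irregular, so they are not cognates (the Ansola form has a different source).

no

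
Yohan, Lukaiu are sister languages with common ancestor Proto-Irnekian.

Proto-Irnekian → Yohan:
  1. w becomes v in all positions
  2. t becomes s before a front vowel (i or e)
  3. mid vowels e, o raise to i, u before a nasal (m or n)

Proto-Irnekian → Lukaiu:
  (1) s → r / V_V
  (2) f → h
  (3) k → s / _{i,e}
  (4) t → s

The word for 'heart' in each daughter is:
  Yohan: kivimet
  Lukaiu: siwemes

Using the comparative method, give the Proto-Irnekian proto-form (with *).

*kiwemet

Position 3: Yohan has v, Lukaiu has w. Lukaiu preserves w here (none of its changes turn any other segment into w), so the proto-segment is *w.
Position 7: Yohan has t, Lukaiu has s. Yohan preserves t here (none of its changes turn any other segment into t), so the proto-segment is *t.
This points to *kiwemet. Verify forward in each daughter:
Yohan: *kiwemet
  kiwemet → kivemet   [unconditioned shift]
  kivemet (rule 2 does not apply)
  kivemet → kivimet   [pre-nasal raising]
  giving Yohan kivimet.
Lukaiu: *kiwemet
  kiwemet (rule 1 does not apply)
  kiwemet (rule 2 does not apply)
  kiwemet → siwemet   [palatalisation]
  siwemet → siwemes   [unconditioned shift]
  giving Lukaiu siwemes.
Only *kiwemet yields all of Yohan kivimet, Lukaiu siwemes.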